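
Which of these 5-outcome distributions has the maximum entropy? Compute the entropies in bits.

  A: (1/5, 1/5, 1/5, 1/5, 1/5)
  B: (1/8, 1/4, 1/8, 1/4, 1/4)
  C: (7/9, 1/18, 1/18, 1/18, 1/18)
A

For a discrete distribution over n outcomes, entropy is maximized by the uniform distribution.

Computing entropies:
H(A) = 2.3219 bits
H(B) = 2.2500 bits
H(C) = 1.2086 bits

The uniform distribution (where all probabilities equal 1/5) achieves the maximum entropy of log_2(5) = 2.3219 bits.

Distribution A has the highest entropy.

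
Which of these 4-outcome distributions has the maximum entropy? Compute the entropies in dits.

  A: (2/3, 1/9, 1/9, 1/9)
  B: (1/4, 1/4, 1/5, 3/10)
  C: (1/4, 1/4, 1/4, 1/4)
C

For a discrete distribution over n outcomes, entropy is maximized by the uniform distribution.

Computing entropies:
H(A) = 0.4355 dits
H(B) = 0.5977 dits
H(C) = 0.6021 dits

The uniform distribution (where all probabilities equal 1/4) achieves the maximum entropy of log_10(4) = 0.6021 dits.

Distribution C has the highest entropy.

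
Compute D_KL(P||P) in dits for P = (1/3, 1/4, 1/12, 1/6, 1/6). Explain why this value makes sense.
0.0000 dits

KL divergence satisfies the Gibbs inequality: D_KL(P||Q) ≥ 0 for all distributions P, Q.

D_KL(P||Q) = Σ p(x) log(p(x)/q(x))
Each term is p(x) × log_10(p(x)/p(x)) = p(x) × log_10(1) = 0, so the sum is 0.
D_KL(P||Q) = 0.0000 dits

When P = Q, the KL divergence is exactly 0, as there is no 'divergence' between identical distributions.

This non-negativity is a fundamental property: relative entropy cannot be negative because it measures how different Q is from P.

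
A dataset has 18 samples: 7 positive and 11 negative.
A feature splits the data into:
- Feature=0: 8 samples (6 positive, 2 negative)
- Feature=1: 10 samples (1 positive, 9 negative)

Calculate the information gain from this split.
0.3430 bits

Information Gain = H(Y) - H(Y|Feature)

Before split:
P(positive) = 7/18 = 0.3889
H(Y) = 0.9641 bits

After split:
Feature=0: H = 0.8113 bits (weight = 8/18)
Feature=1: H = 0.4690 bits (weight = 10/18)
H(Y|Feature) = (8/18)×0.8113 + (10/18)×0.4690 = 0.6211 bits

Information Gain = 0.9641 - 0.6211 = 0.3430 bits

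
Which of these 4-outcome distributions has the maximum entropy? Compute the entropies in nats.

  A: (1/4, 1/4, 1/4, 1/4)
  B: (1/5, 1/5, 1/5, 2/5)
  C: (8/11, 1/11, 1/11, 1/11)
A

For a discrete distribution over n outcomes, entropy is maximized by the uniform distribution.

Computing entropies:
H(A) = 1.3863 nats
H(B) = 1.3322 nats
H(C) = 0.8856 nats

The uniform distribution (where all probabilities equal 1/4) achieves the maximum entropy of log_e(4) = 1.3863 nats.

Distribution A has the highest entropy.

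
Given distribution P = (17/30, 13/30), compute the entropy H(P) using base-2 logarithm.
0.9871 bits

Shannon entropy is H(X) = -Σ p(x) log p(x).

For P = (17/30, 13/30):
H = -17/30 × log_2(17/30) -13/30 × log_2(13/30)
H = 0.9871 bits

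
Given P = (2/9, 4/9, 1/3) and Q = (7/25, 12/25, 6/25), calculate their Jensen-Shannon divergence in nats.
0.0058 nats

Jensen-Shannon divergence is:
JSD(P||Q) = 0.5 × D_KL(P||M) + 0.5 × D_KL(Q||M)
where M = 0.5 × (P + Q) is the mixture distribution.

M = 0.5 × (2/9, 4/9, 1/3) + 0.5 × (7/25, 12/25, 6/25) = (0.251111, 0.462222, 0.286667)

D_KL(P||M) = 0.0057 nats
D_KL(Q||M) = 0.0060 nats

JSD(P||Q) = 0.5 × 0.0057 + 0.5 × 0.0060 = 0.0058 nats

Unlike KL divergence, JSD is symmetric and bounded: 0 ≤ JSD ≤ log(2).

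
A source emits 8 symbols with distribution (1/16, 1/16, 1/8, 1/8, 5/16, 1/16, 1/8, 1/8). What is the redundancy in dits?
0.0679 dits

Redundancy measures how far a source is from maximum entropy:
R = H_max - H(X)

Maximum entropy for 8 symbols: H_max = log_10(8) = 0.9031 dits
Actual entropy: H(X) = 0.8352 dits
Redundancy: R = 0.9031 - 0.8352 = 0.0679 dits

This redundancy represents potential for compression: the source could be compressed by 0.0679 dits per symbol.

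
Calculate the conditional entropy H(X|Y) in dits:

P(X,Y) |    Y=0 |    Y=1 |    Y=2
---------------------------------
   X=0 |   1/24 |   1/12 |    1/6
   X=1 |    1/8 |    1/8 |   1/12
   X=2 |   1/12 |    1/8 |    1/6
0.4574 dits

Using the chain rule: H(X|Y) = H(X,Y) - H(Y)

First, compute H(X,Y) = 0.9253 dits

Marginal P(Y) = (1/4, 1/3, 5/12)
H(Y) = 0.4680 dits

H(X|Y) = H(X,Y) - H(Y) = 0.9253 - 0.4680 = 0.4574 dits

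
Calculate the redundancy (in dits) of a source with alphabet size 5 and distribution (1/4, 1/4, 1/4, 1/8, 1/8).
0.0217 dits

Redundancy measures how far a source is from maximum entropy:
R = H_max - H(X)

Maximum entropy for 5 symbols: H_max = log_10(5) = 0.6990 dits
Actual entropy: H(X) = 0.6773 dits
Redundancy: R = 0.6990 - 0.6773 = 0.0217 dits

This redundancy represents potential for compression: the source could be compressed by 0.0217 dits per symbol.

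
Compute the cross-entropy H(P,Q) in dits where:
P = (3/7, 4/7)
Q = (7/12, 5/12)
0.3176 dits

Cross-entropy: H(P,Q) = -Σ p(x) log q(x)

Alternatively: H(P,Q) = H(P) + D_KL(P||Q)
H(P) = 0.2966 dits
D_KL(P||Q) = 0.0210 dits

H(P,Q) = 0.2966 + 0.0210 = 0.3176 dits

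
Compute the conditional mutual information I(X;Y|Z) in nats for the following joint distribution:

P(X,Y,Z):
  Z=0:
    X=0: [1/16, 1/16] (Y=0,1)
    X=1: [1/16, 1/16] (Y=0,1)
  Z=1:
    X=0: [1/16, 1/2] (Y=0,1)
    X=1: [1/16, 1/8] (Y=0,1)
0.0224 nats

Conditional mutual information: I(X;Y|Z) = H(X|Z) + H(Y|Z) - H(X,Y|Z)

H(Z) = 0.5623
H(X,Z) = 1.1574 → H(X|Z) = 0.5950
H(Y,Z) = 1.0735 → H(Y|Z) = 0.5112
H(X,Y,Z) = 1.6462 → H(X,Y|Z) = 1.0839

I(X;Y|Z) = 0.5950 + 0.5112 - 1.0839 = 0.0224 nats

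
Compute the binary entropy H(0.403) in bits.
0.9727 bits

The binary entropy function is:
H(p) = -p log(p) - (1-p) log(1-p)

H(0.403) = -0.403 × log_2(0.403) - 0.597 × log_2(0.597)
H(0.403) = 0.9727 bits

Note: Binary entropy is maximized at p=0.5 (H=1 bit) and minimized at p=0 or p=1 (H=0).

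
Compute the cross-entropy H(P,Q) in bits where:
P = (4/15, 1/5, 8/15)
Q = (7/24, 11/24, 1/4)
1.7658 bits

Cross-entropy: H(P,Q) = -Σ p(x) log q(x)

Alternatively: H(P,Q) = H(P) + D_KL(P||Q)
H(P) = 1.4566 bits
D_KL(P||Q) = 0.3092 bits

H(P,Q) = 1.4566 + 0.3092 = 1.7658 bits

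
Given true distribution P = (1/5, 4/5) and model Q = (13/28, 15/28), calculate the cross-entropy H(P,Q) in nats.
0.6528 nats

Cross-entropy: H(P,Q) = -Σ p(x) log q(x)

Alternatively: H(P,Q) = H(P) + D_KL(P||Q)
H(P) = 0.5004 nats
D_KL(P||Q) = 0.1524 nats

H(P,Q) = 0.5004 + 0.1524 = 0.6528 nats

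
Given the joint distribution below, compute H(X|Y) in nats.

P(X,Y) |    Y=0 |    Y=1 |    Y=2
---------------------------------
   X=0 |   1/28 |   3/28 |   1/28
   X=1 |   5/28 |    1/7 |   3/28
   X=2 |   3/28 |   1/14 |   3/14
0.9628 nats

Using the chain rule: H(X|Y) = H(X,Y) - H(Y)

First, compute H(X,Y) = 2.0602 nats

Marginal P(Y) = (9/28, 9/28, 5/14)
H(Y) = 1.0974 nats

H(X|Y) = H(X,Y) - H(Y) = 2.0602 - 1.0974 = 0.9628 nats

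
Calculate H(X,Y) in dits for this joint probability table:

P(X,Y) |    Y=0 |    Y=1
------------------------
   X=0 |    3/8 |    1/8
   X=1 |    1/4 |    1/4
0.5737 dits

Joint entropy is H(X,Y) = -Σ_{x,y} p(x,y) log p(x,y).

Summing over all non-zero entries:
H(X,Y) = -[3/8·log_10(3/8) + 1/8·log_10(1/8) + 1/4·log_10(1/4) + 1/4·log_10(1/4)]
H(X,Y) = 0.5737 dits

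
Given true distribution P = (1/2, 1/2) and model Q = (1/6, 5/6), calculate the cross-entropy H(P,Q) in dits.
0.4287 dits

Cross-entropy: H(P,Q) = -Σ p(x) log q(x)

Alternatively: H(P,Q) = H(P) + D_KL(P||Q)
H(P) = 0.3010 dits
D_KL(P||Q) = 0.1276 dits

H(P,Q) = 0.3010 + 0.1276 = 0.4287 dits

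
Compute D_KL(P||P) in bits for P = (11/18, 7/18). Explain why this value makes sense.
0.0000 bits

KL divergence satisfies the Gibbs inequality: D_KL(P||Q) ≥ 0 for all distributions P, Q.

D_KL(P||Q) = Σ p(x) log(p(x)/q(x))
Each term is p(x) × log_2(p(x)/p(x)) = p(x) × log_2(1) = 0, so the sum is 0.
D_KL(P||Q) = 0.0000 bits

When P = Q, the KL divergence is exactly 0, as there is no 'divergence' between identical distributions.

This non-negativity is a fundamental property: relative entropy cannot be negative because it measures how different Q is from P.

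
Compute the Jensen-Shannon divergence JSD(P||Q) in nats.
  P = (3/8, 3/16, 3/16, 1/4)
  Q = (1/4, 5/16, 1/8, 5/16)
0.0191 nats

Jensen-Shannon divergence is:
JSD(P||Q) = 0.5 × D_KL(P||M) + 0.5 × D_KL(Q||M)
where M = 0.5 × (P + Q) is the mixture distribution.

M = 0.5 × (3/8, 3/16, 3/16, 1/4) + 0.5 × (1/4, 5/16, 1/8, 5/16) = (5/16, 1/4, 5/32, 9/32)

D_KL(P||M) = 0.0192 nats
D_KL(Q||M) = 0.0190 nats

JSD(P||Q) = 0.5 × 0.0192 + 0.5 × 0.0190 = 0.0191 nats

Unlike KL divergence, JSD is symmetric and bounded: 0 ≤ JSD ≤ log(2).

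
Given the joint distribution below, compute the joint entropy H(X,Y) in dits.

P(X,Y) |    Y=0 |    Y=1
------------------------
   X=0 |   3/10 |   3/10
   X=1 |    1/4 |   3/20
0.5878 dits

Joint entropy is H(X,Y) = -Σ_{x,y} p(x,y) log p(x,y).

Summing over all non-zero entries:
H(X,Y) = -[3/10·log_10(3/10) + 3/10·log_10(3/10) + 1/4·log_10(1/4) + 3/20·log_10(3/20)]
H(X,Y) = 0.5878 dits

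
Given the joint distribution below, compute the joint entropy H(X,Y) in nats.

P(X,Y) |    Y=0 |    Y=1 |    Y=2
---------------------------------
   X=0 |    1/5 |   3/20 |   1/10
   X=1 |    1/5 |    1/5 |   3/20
1.7651 nats

Joint entropy is H(X,Y) = -Σ_{x,y} p(x,y) log p(x,y).

Summing over all non-zero entries:
H(X,Y) = -[1/5·log_e(1/5) + 3/20·log_e(3/20) + 1/10·log_e(1/10) + 1/5·log_e(1/5) + 1/5·log_e(1/5) + 3/20·log_e(3/20)]
H(X,Y) = 1.7651 nats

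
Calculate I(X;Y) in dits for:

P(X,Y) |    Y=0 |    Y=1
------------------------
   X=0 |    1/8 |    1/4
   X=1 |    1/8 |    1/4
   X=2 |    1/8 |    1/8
0.0047 dits

Mutual information: I(X;Y) = H(X) + H(Y) - H(X,Y)

Marginals:
P(X) = (3/8, 3/8, 1/4), H(X) = 0.4700 dits
P(Y) = (3/8, 5/8), H(Y) = 0.2873 dits

Joint entropy: H(X,Y) = 0.7526 dits

I(X;Y) = 0.4700 + 0.2873 - 0.7526 = 0.0047 dits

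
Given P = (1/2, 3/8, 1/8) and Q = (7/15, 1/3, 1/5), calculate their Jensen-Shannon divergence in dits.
0.0023 dits

Jensen-Shannon divergence is:
JSD(P||Q) = 0.5 × D_KL(P||M) + 0.5 × D_KL(Q||M)
where M = 0.5 × (P + Q) is the mixture distribution.

M = 0.5 × (1/2, 3/8, 1/8) + 0.5 × (7/15, 1/3, 1/5) = (0.483333, 0.354167, 0.1625)

D_KL(P||M) = 0.0024 dits
D_KL(Q||M) = 0.0021 dits

JSD(P||Q) = 0.5 × 0.0024 + 0.5 × 0.0021 = 0.0023 dits

Unlike KL divergence, JSD is symmetric and bounded: 0 ≤ JSD ≤ log(2).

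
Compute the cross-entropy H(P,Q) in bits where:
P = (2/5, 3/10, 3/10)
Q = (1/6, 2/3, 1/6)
1.9850 bits

Cross-entropy: H(P,Q) = -Σ p(x) log q(x)

Alternatively: H(P,Q) = H(P) + D_KL(P||Q)
H(P) = 1.5710 bits
D_KL(P||Q) = 0.4140 bits

H(P,Q) = 1.5710 + 0.4140 = 1.9850 bits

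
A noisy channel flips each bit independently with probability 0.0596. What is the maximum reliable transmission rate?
0.6741 bits

For a binary symmetric channel (BSC) with error probability p:
Capacity C = 1 - H(p) bits per symbol

where H(p) = -p log₂(p) - (1-p) log₂(1-p) is the binary entropy function.

H(0.0596) = 0.3259 bits
C = 1 - 0.3259 = 0.6741 bits per symbol

This means we can reliably transmit up to 0.6741 bits of information per channel use.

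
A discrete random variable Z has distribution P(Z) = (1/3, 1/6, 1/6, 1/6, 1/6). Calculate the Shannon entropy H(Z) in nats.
1.5607 nats

Shannon entropy is H(X) = -Σ p(x) log p(x).

For P = (1/3, 1/6, 1/6, 1/6, 1/6):
H = -1/3 × log_e(1/3) -1/6 × log_e(1/6) -1/6 × log_e(1/6) -1/6 × log_e(1/6) -1/6 × log_e(1/6)
H = 1.5607 nats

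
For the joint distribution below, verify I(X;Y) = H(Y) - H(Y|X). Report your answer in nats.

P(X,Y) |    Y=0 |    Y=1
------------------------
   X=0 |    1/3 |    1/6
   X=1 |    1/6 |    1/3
I(X;Y) = 0.0566 nats

Mutual information has multiple equivalent forms:
- I(X;Y) = H(X) - H(X|Y)
- I(X;Y) = H(Y) - H(Y|X)
- I(X;Y) = H(X) + H(Y) - H(X,Y)

Computing all quantities:
H(X) = 0.6931, H(Y) = 0.6931, H(X,Y) = 1.3297
H(X|Y) = 0.6365, H(Y|X) = 0.6365

Verification:
H(X) - H(X|Y) = 0.6931 - 0.6365 = 0.0566
H(Y) - H(Y|X) = 0.6931 - 0.6365 = 0.0566
H(X) + H(Y) - H(X,Y) = 0.6931 + 0.6931 - 1.3297 = 0.0566

All forms give I(X;Y) = 0.0566 nats. ✓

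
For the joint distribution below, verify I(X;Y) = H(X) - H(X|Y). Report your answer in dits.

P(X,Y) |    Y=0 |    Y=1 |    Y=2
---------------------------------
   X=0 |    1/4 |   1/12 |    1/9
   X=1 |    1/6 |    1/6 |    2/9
I(X;Y) = 0.0153 dits

Mutual information has multiple equivalent forms:
- I(X;Y) = H(X) - H(X|Y)
- I(X;Y) = H(Y) - H(Y|X)
- I(X;Y) = H(X) + H(Y) - H(X,Y)

Computing all quantities:
H(X) = 0.2983, H(Y) = 0.4680, H(X,Y) = 0.7510
H(X|Y) = 0.2830, H(Y|X) = 0.4527

Verification:
H(X) - H(X|Y) = 0.2983 - 0.2830 = 0.0153
H(Y) - H(Y|X) = 0.4680 - 0.4527 = 0.0153
H(X) + H(Y) - H(X,Y) = 0.2983 + 0.4680 - 0.7510 = 0.0153

All forms give I(X;Y) = 0.0153 dits. ✓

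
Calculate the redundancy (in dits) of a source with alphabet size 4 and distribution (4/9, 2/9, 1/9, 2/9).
0.0492 dits

Redundancy measures how far a source is from maximum entropy:
R = H_max - H(X)

Maximum entropy for 4 symbols: H_max = log_10(4) = 0.6021 dits
Actual entropy: H(X) = 0.5529 dits
Redundancy: R = 0.6021 - 0.5529 = 0.0492 dits

This redundancy represents potential for compression: the source could be compressed by 0.0492 dits per symbol.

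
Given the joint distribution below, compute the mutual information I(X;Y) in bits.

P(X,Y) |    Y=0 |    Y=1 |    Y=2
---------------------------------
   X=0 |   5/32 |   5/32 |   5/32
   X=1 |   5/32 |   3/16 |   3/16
0.0013 bits

Mutual information: I(X;Y) = H(X) + H(Y) - H(X,Y)

Marginals:
P(X) = (15/32, 17/32), H(X) = 0.9972 bits
P(Y) = (5/16, 11/32, 11/32), H(Y) = 1.5835 bits

Joint entropy: H(X,Y) = 2.5794 bits

I(X;Y) = 0.9972 + 1.5835 - 2.5794 = 0.0013 bits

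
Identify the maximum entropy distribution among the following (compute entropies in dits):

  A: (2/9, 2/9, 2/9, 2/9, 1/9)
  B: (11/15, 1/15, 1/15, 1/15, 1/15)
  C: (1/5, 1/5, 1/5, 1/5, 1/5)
C

For a discrete distribution over n outcomes, entropy is maximized by the uniform distribution.

Computing entropies:
H(A) = 0.6867 dits
H(B) = 0.4124 dits
H(C) = 0.6990 dits

The uniform distribution (where all probabilities equal 1/5) achieves the maximum entropy of log_10(5) = 0.6990 dits.

Distribution C has the highest entropy.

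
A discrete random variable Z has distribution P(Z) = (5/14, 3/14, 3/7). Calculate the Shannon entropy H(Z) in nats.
1.0609 nats

Shannon entropy is H(X) = -Σ p(x) log p(x).

For P = (5/14, 3/14, 3/7):
H = -5/14 × log_e(5/14) -3/14 × log_e(3/14) -3/7 × log_e(3/7)
H = 1.0609 nats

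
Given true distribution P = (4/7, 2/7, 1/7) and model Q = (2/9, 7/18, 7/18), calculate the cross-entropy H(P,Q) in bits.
1.8239 bits

Cross-entropy: H(P,Q) = -Σ p(x) log q(x)

Alternatively: H(P,Q) = H(P) + D_KL(P||Q)
H(P) = 1.3788 bits
D_KL(P||Q) = 0.4451 bits

H(P,Q) = 1.3788 + 0.4451 = 1.8239 bits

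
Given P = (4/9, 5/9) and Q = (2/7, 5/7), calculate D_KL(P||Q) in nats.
0.0568 nats

KL divergence: D_KL(P||Q) = Σ p(x) log(p(x)/q(x))

Computing term by term:
  x=0: 4/9 × log_e[(4/9)/(2/7)] = 4/9 × 0.4418 = 0.1964
  x=1: 5/9 × log_e[(5/9)/(5/7)] = 5/9 × -0.2513 = -0.1396

D_KL(P||Q) = 0.0568 nats

Note: KL divergence is always non-negative and equals 0 iff P = Q.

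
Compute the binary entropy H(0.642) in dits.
0.2833 dits

The binary entropy function is:
H(p) = -p log(p) - (1-p) log(1-p)

H(0.642) = -0.642 × log_10(0.642) - 0.358 × log_10(0.358)
H(0.642) = 0.2833 dits

Note: Binary entropy is maximized at p=0.5 (H=1 bit) and minimized at p=0 or p=1 (H=0).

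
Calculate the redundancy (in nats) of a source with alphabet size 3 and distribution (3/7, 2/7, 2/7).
0.0196 nats

Redundancy measures how far a source is from maximum entropy:
R = H_max - H(X)

Maximum entropy for 3 symbols: H_max = log_e(3) = 1.0986 nats
Actual entropy: H(X) = 1.0790 nats
Redundancy: R = 1.0986 - 1.0790 = 0.0196 nats

This redundancy represents potential for compression: the source could be compressed by 0.0196 nats per symbol.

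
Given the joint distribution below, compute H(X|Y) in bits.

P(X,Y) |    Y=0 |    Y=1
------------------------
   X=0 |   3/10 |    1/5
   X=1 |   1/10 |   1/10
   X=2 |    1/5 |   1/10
1.4755 bits

Using the chain rule: H(X|Y) = H(X,Y) - H(Y)

First, compute H(X,Y) = 2.4464 bits

Marginal P(Y) = (3/5, 2/5)
H(Y) = 0.9710 bits

H(X|Y) = H(X,Y) - H(Y) = 2.4464 - 0.9710 = 1.4755 bits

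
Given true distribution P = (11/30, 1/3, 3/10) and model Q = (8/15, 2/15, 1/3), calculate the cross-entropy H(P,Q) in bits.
1.7770 bits

Cross-entropy: H(P,Q) = -Σ p(x) log q(x)

Alternatively: H(P,Q) = H(P) + D_KL(P||Q)
H(P) = 1.5801 bits
D_KL(P||Q) = 0.1968 bits

H(P,Q) = 1.5801 + 0.1968 = 1.7770 bits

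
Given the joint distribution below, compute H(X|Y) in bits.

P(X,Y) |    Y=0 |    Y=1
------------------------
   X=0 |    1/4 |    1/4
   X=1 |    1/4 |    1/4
1.0000 bits

Using the chain rule: H(X|Y) = H(X,Y) - H(Y)

First, compute H(X,Y) = 2.0000 bits

Marginal P(Y) = (1/2, 1/2)
H(Y) = 1.0000 bits

H(X|Y) = H(X,Y) - H(Y) = 2.0000 - 1.0000 = 1.0000 bits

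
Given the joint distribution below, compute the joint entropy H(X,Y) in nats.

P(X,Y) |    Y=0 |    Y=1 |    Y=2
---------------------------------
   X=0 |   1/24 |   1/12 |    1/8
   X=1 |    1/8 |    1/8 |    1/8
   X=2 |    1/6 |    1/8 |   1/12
2.1448 nats

Joint entropy is H(X,Y) = -Σ_{x,y} p(x,y) log p(x,y).

Summing over all non-zero entries:
H(X,Y) = -[1/24·log_e(1/24) + 1/12·log_e(1/12) + 1/8·log_e(1/8) + 1/8·log_e(1/8) + 1/8·log_e(1/8) + 1/8·log_e(1/8) + 1/6·log_e(1/6) + 1/8·log_e(1/8) + 1/12·log_e(1/12)]
H(X,Y) = 2.1448 nats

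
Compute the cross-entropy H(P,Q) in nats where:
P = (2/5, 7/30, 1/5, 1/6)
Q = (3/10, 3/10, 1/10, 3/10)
1.4237 nats

Cross-entropy: H(P,Q) = -Σ p(x) log q(x)

Alternatively: H(P,Q) = H(P) + D_KL(P||Q)
H(P) = 1.3266 nats
D_KL(P||Q) = 0.0971 nats

H(P,Q) = 1.3266 + 0.0971 = 1.4237 nats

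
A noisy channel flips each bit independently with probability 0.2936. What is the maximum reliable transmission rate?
0.1267 bits

For a binary symmetric channel (BSC) with error probability p:
Capacity C = 1 - H(p) bits per symbol

where H(p) = -p log₂(p) - (1-p) log₂(1-p) is the binary entropy function.

H(0.2936) = 0.8733 bits
C = 1 - 0.8733 = 0.1267 bits per symbol

This means we can reliably transmit up to 0.1267 bits of information per channel use.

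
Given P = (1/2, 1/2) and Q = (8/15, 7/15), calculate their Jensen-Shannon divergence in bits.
0.0008 bits

Jensen-Shannon divergence is:
JSD(P||Q) = 0.5 × D_KL(P||M) + 0.5 × D_KL(Q||M)
where M = 0.5 × (P + Q) is the mixture distribution.

M = 0.5 × (1/2, 1/2) + 0.5 × (8/15, 7/15) = (0.516667, 0.483333)

D_KL(P||M) = 0.0008 bits
D_KL(Q||M) = 0.0008 bits

JSD(P||Q) = 0.5 × 0.0008 + 0.5 × 0.0008 = 0.0008 bits

Unlike KL divergence, JSD is symmetric and bounded: 0 ≤ JSD ≤ log(2).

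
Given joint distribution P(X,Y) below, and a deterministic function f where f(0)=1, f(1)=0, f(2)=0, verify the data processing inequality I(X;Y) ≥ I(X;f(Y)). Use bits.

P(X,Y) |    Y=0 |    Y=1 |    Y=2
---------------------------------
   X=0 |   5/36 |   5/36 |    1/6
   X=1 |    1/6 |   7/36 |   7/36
I(X;Y) = 0.0012, I(X;f(Y)) = 0.0001, inequality holds: 0.0012 ≥ 0.0001

Data Processing Inequality: For any Markov chain X → Y → Z, we have I(X;Y) ≥ I(X;Z).

Here Z = f(Y) is a deterministic function of Y, forming X → Y → Z.

Original I(X;Y) = 0.0012 bits

After applying f:
P(X,Z) where Z=f(Y):
- P(X,Z=0) = P(X,Y=1) + P(X,Y=2)
- P(X,Z=1) = P(X,Y=0)

I(X;Z) = I(X;f(Y)) = 0.0001 bits

Verification: 0.0012 ≥ 0.0001 ✓

Information cannot be created by processing; the function f can only lose information about X.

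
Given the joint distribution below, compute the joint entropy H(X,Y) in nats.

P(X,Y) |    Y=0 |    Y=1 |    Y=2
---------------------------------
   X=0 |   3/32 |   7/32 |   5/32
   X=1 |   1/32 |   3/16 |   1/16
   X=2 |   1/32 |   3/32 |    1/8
2.0300 nats

Joint entropy is H(X,Y) = -Σ_{x,y} p(x,y) log p(x,y).

Summing over all non-zero entries:
H(X,Y) = -[3/32·log_e(3/32) + 7/32·log_e(7/32) + 5/32·log_e(5/32) + 1/32·log_e(1/32) + 3/16·log_e(3/16) + 1/16·log_e(1/16) + 1/32·log_e(1/32) + 3/32·log_e(3/32) + 1/8·log_e(1/8)]
H(X,Y) = 2.0300 nats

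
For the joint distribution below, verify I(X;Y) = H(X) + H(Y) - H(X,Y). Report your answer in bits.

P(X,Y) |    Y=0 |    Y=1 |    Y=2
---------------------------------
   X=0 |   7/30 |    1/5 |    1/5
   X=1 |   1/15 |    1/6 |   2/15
I(X;Y) = 0.0307 bits

Mutual information has multiple equivalent forms:
- I(X;Y) = H(X) - H(X|Y)
- I(X;Y) = H(Y) - H(Y|X)
- I(X;Y) = H(X) + H(Y) - H(X,Y)

Computing all quantities:
H(X) = 0.9481, H(Y) = 1.5801, H(X,Y) = 2.4975
H(X|Y) = 0.9174, H(Y|X) = 1.5495

Verification:
H(X) - H(X|Y) = 0.9481 - 0.9174 = 0.0307
H(Y) - H(Y|X) = 1.5801 - 1.5495 = 0.0307
H(X) + H(Y) - H(X,Y) = 0.9481 + 1.5801 - 2.4975 = 0.0307

All forms give I(X;Y) = 0.0307 bits. ✓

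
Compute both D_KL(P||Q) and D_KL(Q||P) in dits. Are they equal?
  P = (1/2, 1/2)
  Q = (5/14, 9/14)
D_KL(P||Q) = 0.0185, D_KL(Q||P) = 0.0180

KL divergence is not symmetric: D_KL(P||Q) ≠ D_KL(Q||P) in general.

D_KL(P||Q) = 0.0185 dits
D_KL(Q||P) = 0.0180 dits

No, they are not equal!

This asymmetry is why KL divergence is not a true distance metric.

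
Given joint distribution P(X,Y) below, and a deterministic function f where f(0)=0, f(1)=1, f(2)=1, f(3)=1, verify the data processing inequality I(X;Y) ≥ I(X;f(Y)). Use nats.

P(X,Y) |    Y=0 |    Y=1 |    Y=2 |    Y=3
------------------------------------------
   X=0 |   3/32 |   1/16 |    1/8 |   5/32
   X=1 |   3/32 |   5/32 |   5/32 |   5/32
I(X;Y) = 0.0147, I(X;f(Y)) = 0.0018, inequality holds: 0.0147 ≥ 0.0018

Data Processing Inequality: For any Markov chain X → Y → Z, we have I(X;Y) ≥ I(X;Z).

Here Z = f(Y) is a deterministic function of Y, forming X → Y → Z.

Original I(X;Y) = 0.0147 nats

After applying f:
P(X,Z) where Z=f(Y):
- P(X,Z=0) = P(X,Y=0)
- P(X,Z=1) = P(X,Y=1) + P(X,Y=2) + P(X,Y=3)

I(X;Z) = I(X;f(Y)) = 0.0018 nats

Verification: 0.0147 ≥ 0.0018 ✓

Information cannot be created by processing; the function f can only lose information about X.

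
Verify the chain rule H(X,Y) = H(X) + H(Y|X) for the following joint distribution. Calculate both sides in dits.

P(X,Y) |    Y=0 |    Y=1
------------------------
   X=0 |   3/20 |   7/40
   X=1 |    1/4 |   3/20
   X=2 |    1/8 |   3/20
H(X,Y) = 0.7666, H(X) = 0.4720, H(Y|X) = 0.2946 (all in dits)

Chain rule: H(X,Y) = H(X) + H(Y|X)

Left side — joint entropy directly:
H(X,Y) = -Σ p(x,y) log p(x,y) = 0.7666 dits

Right side — compute H(Y|X) from the conditional distributions:
P(X) = (13/40, 2/5, 11/40), so H(X) = 0.4720 dits
H(Y|X) = Σ_x P(X=x) · H(Y|X=x):
  P(Y|X=0) = (6/13, 7/13), H(Y|X=0) = 0.2997, weight P(X=0) = 13/40
  P(Y|X=1) = (5/8, 3/8), H(Y|X=1) = 0.2873, weight P(X=1) = 2/5
  P(Y|X=2) = (5/11, 6/11), H(Y|X=2) = 0.2992, weight P(X=2) = 11/40
H(Y|X) = 0.2946 dits

H(X) + H(Y|X) = 0.4720 + 0.2946 = 0.7666 dits

Both sides equal 0.7666 dits. ✓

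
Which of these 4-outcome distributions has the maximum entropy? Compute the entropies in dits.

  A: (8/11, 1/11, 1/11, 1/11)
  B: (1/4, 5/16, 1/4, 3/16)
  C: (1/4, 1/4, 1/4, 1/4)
C

For a discrete distribution over n outcomes, entropy is maximized by the uniform distribution.

Computing entropies:
H(A) = 0.3846 dits
H(B) = 0.5952 dits
H(C) = 0.6021 dits

The uniform distribution (where all probabilities equal 1/4) achieves the maximum entropy of log_10(4) = 0.6021 dits.

Distribution C has the highest entropy.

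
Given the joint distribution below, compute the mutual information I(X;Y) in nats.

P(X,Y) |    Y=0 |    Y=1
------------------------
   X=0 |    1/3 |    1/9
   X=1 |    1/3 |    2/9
0.0127 nats

Mutual information: I(X;Y) = H(X) + H(Y) - H(X,Y)

Marginals:
P(X) = (4/9, 5/9), H(X) = 0.6870 nats
P(Y) = (2/3, 1/3), H(Y) = 0.6365 nats

Joint entropy: H(X,Y) = 1.3108 nats

I(X;Y) = 0.6870 + 0.6365 - 1.3108 = 0.0127 nats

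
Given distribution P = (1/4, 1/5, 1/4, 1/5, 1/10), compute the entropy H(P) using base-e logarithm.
1.5672 nats

Shannon entropy is H(X) = -Σ p(x) log p(x).

For P = (1/4, 1/5, 1/4, 1/5, 1/10):
H = -1/4 × log_e(1/4) -1/5 × log_e(1/5) -1/4 × log_e(1/4) -1/5 × log_e(1/5) -1/10 × log_e(1/10)
H = 1.5672 nats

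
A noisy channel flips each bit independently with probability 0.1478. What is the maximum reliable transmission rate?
0.3957 bits

For a binary symmetric channel (BSC) with error probability p:
Capacity C = 1 - H(p) bits per symbol

where H(p) = -p log₂(p) - (1-p) log₂(1-p) is the binary entropy function.

H(0.1478) = 0.6043 bits
C = 1 - 0.6043 = 0.3957 bits per symbol

This means we can reliably transmit up to 0.3957 bits of information per channel use.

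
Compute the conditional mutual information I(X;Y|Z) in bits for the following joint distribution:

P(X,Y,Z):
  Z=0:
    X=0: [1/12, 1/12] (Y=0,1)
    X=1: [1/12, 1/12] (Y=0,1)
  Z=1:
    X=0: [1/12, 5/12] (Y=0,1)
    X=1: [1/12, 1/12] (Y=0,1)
0.0492 bits

Conditional mutual information: I(X;Y|Z) = H(X|Z) + H(Y|Z) - H(X,Y|Z)

H(Z) = 0.9183
H(X,Z) = 1.7925 → H(X|Z) = 0.8742
H(Y,Z) = 1.7925 → H(Y|Z) = 0.8742
H(X,Y,Z) = 2.6175 → H(X,Y|Z) = 1.6992

I(X;Y|Z) = 0.8742 + 0.8742 - 1.6992 = 0.0492 bits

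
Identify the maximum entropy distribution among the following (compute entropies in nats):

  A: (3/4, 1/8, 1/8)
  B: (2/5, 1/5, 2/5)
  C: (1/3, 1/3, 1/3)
C

For a discrete distribution over n outcomes, entropy is maximized by the uniform distribution.

Computing entropies:
H(A) = 0.7356 nats
H(B) = 1.0549 nats
H(C) = 1.0986 nats

The uniform distribution (where all probabilities equal 1/3) achieves the maximum entropy of log_e(3) = 1.0986 nats.

Distribution C has the highest entropy.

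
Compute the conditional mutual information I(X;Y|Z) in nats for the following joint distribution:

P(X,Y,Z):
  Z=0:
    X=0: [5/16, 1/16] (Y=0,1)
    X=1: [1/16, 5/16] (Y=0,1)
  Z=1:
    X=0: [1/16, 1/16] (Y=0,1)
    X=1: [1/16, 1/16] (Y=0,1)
0.1819 nats

Conditional mutual information: I(X;Y|Z) = H(X|Z) + H(Y|Z) - H(X,Y|Z)

H(Z) = 0.5623
H(X,Z) = 1.2555 → H(X|Z) = 0.6931
H(Y,Z) = 1.2555 → H(Y|Z) = 0.6931
H(X,Y,Z) = 1.7667 → H(X,Y|Z) = 1.2044

I(X;Y|Z) = 0.6931 + 0.6931 - 1.2044 = 0.1819 nats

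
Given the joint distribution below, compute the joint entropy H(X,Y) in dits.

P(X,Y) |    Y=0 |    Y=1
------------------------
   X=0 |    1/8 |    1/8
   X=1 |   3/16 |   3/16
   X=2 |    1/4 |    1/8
0.7618 dits

Joint entropy is H(X,Y) = -Σ_{x,y} p(x,y) log p(x,y).

Summing over all non-zero entries:
H(X,Y) = -[1/8·log_10(1/8) + 1/8·log_10(1/8) + 3/16·log_10(3/16) + 3/16·log_10(3/16) + 1/4·log_10(1/4) + 1/8·log_10(1/8)]
H(X,Y) = 0.7618 dits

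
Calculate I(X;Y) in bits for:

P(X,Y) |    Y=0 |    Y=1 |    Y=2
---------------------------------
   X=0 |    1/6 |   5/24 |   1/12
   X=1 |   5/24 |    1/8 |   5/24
0.0534 bits

Mutual information: I(X;Y) = H(X) + H(Y) - H(X,Y)

Marginals:
P(X) = (11/24, 13/24), H(X) = 0.9950 bits
P(Y) = (3/8, 1/3, 7/24), H(Y) = 1.5774 bits

Joint entropy: H(X,Y) = 2.5190 bits

I(X;Y) = 0.9950 + 1.5774 - 2.5190 = 0.0534 bits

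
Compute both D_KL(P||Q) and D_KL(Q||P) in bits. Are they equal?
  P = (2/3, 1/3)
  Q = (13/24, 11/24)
D_KL(P||Q) = 0.0466, D_KL(Q||P) = 0.0483

KL divergence is not symmetric: D_KL(P||Q) ≠ D_KL(Q||P) in general.

D_KL(P||Q) = 0.0466 bits
D_KL(Q||P) = 0.0483 bits

No, they are not equal!

This asymmetry is why KL divergence is not a true distance metric.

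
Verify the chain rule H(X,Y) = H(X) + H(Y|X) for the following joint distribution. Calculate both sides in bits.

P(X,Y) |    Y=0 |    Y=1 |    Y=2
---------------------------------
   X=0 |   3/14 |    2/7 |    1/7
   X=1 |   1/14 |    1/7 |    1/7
H(X,Y) = 2.4677, H(X) = 0.9403, H(Y|X) = 1.5274 (all in bits)

Chain rule: H(X,Y) = H(X) + H(Y|X)

Left side — joint entropy directly:
H(X,Y) = -Σ p(x,y) log p(x,y) = 2.4677 bits

Right side — compute H(Y|X) from the conditional distributions:
P(X) = (9/14, 5/14), so H(X) = 0.9403 bits
H(Y|X) = Σ_x P(X=x) · H(Y|X=x):
  P(Y|X=0) = (1/3, 4/9, 2/9), H(Y|X=0) = 1.5305, weight P(X=0) = 9/14
  P(Y|X=1) = (1/5, 2/5, 2/5), H(Y|X=1) = 1.5219, weight P(X=1) = 5/14
H(Y|X) = 1.5274 bits

H(X) + H(Y|X) = 0.9403 + 1.5274 = 2.4677 bits

Both sides equal 2.4677 bits. ✓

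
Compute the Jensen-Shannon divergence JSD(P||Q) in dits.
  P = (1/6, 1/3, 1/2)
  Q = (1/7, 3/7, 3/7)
0.0021 dits

Jensen-Shannon divergence is:
JSD(P||Q) = 0.5 × D_KL(P||M) + 0.5 × D_KL(Q||M)
where M = 0.5 × (P + Q) is the mixture distribution.

M = 0.5 × (1/6, 1/3, 1/2) + 0.5 × (1/7, 3/7, 3/7) = (0.154762, 8/21, 13/28)

D_KL(P||M) = 0.0021 dits
D_KL(Q||M) = 0.0021 dits

JSD(P||Q) = 0.5 × 0.0021 + 0.5 × 0.0021 = 0.0021 dits

Unlike KL divergence, JSD is symmetric and bounded: 0 ≤ JSD ≤ log(2).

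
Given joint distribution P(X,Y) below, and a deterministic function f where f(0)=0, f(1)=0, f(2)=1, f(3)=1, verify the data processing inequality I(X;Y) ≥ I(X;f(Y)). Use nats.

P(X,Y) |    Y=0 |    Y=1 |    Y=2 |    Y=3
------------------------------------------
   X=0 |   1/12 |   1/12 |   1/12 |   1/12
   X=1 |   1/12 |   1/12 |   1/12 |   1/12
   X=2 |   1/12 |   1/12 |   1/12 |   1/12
I(X;Y) = 0.0000, I(X;f(Y)) = 0.0000, inequality holds: 0.0000 ≥ 0.0000

Data Processing Inequality: For any Markov chain X → Y → Z, we have I(X;Y) ≥ I(X;Z).

Here Z = f(Y) is a deterministic function of Y, forming X → Y → Z.

Original I(X;Y) = 0.0000 nats

After applying f:
P(X,Z) where Z=f(Y):
- P(X,Z=0) = P(X,Y=0) + P(X,Y=1)
- P(X,Z=1) = P(X,Y=2) + P(X,Y=3)

I(X;Z) = I(X;f(Y)) = 0.0000 nats

Verification: 0.0000 ≥ 0.0000 ✓

Information cannot be created by processing; the function f can only lose information about X.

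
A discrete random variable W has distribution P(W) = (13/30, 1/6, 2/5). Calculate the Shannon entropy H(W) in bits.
1.4824 bits

Shannon entropy is H(X) = -Σ p(x) log p(x).

For P = (13/30, 1/6, 2/5):
H = -13/30 × log_2(13/30) -1/6 × log_2(1/6) -2/5 × log_2(2/5)
H = 1.4824 bits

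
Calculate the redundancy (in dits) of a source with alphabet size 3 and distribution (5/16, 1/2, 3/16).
0.0324 dits

Redundancy measures how far a source is from maximum entropy:
R = H_max - H(X)

Maximum entropy for 3 symbols: H_max = log_10(3) = 0.4771 dits
Actual entropy: H(X) = 0.4447 dits
Redundancy: R = 0.4771 - 0.4447 = 0.0324 dits

This redundancy represents potential for compression: the source could be compressed by 0.0324 dits per symbol.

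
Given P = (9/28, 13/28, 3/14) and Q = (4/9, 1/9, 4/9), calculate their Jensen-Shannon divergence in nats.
0.0837 nats

Jensen-Shannon divergence is:
JSD(P||Q) = 0.5 × D_KL(P||M) + 0.5 × D_KL(Q||M)
where M = 0.5 × (P + Q) is the mixture distribution.

M = 0.5 × (9/28, 13/28, 3/14) + 0.5 × (4/9, 1/9, 4/9) = (0.382937, 0.287698, 0.329365)

D_KL(P||M) = 0.0738 nats
D_KL(Q||M) = 0.0937 nats

JSD(P||Q) = 0.5 × 0.0738 + 0.5 × 0.0937 = 0.0837 nats

Unlike KL divergence, JSD is symmetric and bounded: 0 ≤ JSD ≤ log(2).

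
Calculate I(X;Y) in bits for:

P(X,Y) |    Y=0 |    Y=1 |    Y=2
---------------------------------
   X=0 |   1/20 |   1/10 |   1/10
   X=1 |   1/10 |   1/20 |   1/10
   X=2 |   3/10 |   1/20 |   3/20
0.1042 bits

Mutual information: I(X;Y) = H(X) + H(Y) - H(X,Y)

Marginals:
P(X) = (1/4, 1/4, 1/2), H(X) = 1.5000 bits
P(Y) = (9/20, 1/5, 7/20), H(Y) = 1.5129 bits

Joint entropy: H(X,Y) = 2.9087 bits

I(X;Y) = 1.5000 + 1.5129 - 2.9087 = 0.1042 bits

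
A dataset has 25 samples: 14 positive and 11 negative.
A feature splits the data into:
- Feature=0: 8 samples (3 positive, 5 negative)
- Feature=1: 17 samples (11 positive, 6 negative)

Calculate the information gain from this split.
0.0472 bits

Information Gain = H(Y) - H(Y|Feature)

Before split:
P(positive) = 14/25 = 0.5600
H(Y) = 0.9896 bits

After split:
Feature=0: H = 0.9544 bits (weight = 8/25)
Feature=1: H = 0.9367 bits (weight = 17/25)
H(Y|Feature) = (8/25)×0.9544 + (17/25)×0.9367 = 0.9424 bits

Information Gain = 0.9896 - 0.9424 = 0.0472 bits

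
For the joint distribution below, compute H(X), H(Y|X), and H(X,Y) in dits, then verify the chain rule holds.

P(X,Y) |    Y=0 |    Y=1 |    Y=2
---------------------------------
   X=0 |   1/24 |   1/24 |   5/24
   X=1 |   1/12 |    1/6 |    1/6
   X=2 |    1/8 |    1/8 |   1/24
H(X,Y) = 0.8895, H(X) = 0.4706, H(Y|X) = 0.4190 (all in dits)

Chain rule: H(X,Y) = H(X) + H(Y|X)

Left side — joint entropy directly:
H(X,Y) = -Σ p(x,y) log p(x,y) = 0.8895 dits

Right side — compute H(Y|X) from the conditional distributions:
P(X) = (7/24, 5/12, 7/24), so H(X) = 0.4706 dits
H(Y|X) = Σ_x P(X=x) · H(Y|X=x):
  P(Y|X=0) = (1/7, 1/7, 5/7), H(Y|X=0) = 0.3458, weight P(X=0) = 7/24
  P(Y|X=1) = (1/5, 2/5, 2/5), H(Y|X=1) = 0.4581, weight P(X=1) = 5/12
  P(Y|X=2) = (3/7, 3/7, 1/7), H(Y|X=2) = 0.4361, weight P(X=2) = 7/24
H(Y|X) = 0.4190 dits

H(X) + H(Y|X) = 0.4706 + 0.4190 = 0.8895 dits

Both sides equal 0.8895 dits. ✓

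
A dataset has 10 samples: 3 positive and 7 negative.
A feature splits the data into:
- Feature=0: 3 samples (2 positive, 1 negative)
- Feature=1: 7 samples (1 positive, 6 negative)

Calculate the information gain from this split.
0.1916 bits

Information Gain = H(Y) - H(Y|Feature)

Before split:
P(positive) = 3/10 = 0.3000
H(Y) = 0.8813 bits

After split:
Feature=0: H = 0.9183 bits (weight = 3/10)
Feature=1: H = 0.5917 bits (weight = 7/10)
H(Y|Feature) = (3/10)×0.9183 + (7/10)×0.5917 = 0.6897 bits

Information Gain = 0.8813 - 0.6897 = 0.1916 bits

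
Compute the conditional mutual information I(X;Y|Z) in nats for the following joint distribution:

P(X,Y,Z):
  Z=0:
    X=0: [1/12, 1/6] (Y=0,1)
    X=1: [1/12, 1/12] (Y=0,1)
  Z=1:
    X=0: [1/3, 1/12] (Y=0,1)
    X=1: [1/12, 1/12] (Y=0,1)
0.0307 nats

Conditional mutual information: I(X;Y|Z) = H(X|Z) + H(Y|Z) - H(X,Y|Z)

H(Z) = 0.6792
H(X,Z) = 1.3086 → H(X|Z) = 0.6294
H(Y,Z) = 1.3086 → H(Y|Z) = 0.6294
H(X,Y,Z) = 1.9073 → H(X,Y|Z) = 1.2281

I(X;Y|Z) = 0.6294 + 0.6294 - 1.2281 = 0.0307 nats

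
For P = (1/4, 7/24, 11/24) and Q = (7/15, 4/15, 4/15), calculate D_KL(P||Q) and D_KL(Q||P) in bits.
D_KL(P||Q) = 0.1707, D_KL(Q||P) = 0.1774

KL divergence is not symmetric: D_KL(P||Q) ≠ D_KL(Q||P) in general.

D_KL(P||Q) = 0.1707 bits
D_KL(Q||P) = 0.1774 bits

No, they are not equal!

This asymmetry is why KL divergence is not a true distance metric.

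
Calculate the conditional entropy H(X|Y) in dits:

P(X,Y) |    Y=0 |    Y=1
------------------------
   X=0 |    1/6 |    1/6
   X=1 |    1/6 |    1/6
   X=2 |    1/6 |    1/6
0.4771 dits

Using the chain rule: H(X|Y) = H(X,Y) - H(Y)

First, compute H(X,Y) = 0.7782 dits

Marginal P(Y) = (1/2, 1/2)
H(Y) = 0.3010 dits

H(X|Y) = H(X,Y) - H(Y) = 0.7782 - 0.3010 = 0.4771 dits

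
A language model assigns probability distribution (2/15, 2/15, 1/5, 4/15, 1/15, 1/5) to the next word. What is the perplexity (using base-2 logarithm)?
5.5516

Perplexity is 2^H (or exp(H) for natural log).

First, H = -Σ p log p = 2.4729 bits
Perplexity = 2^2.4729 = 5.5516

Interpretation: The model's uncertainty is equivalent to choosing uniformly among 5.6 options.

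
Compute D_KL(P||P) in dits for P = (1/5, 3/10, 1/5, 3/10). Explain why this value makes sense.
0.0000 dits

KL divergence satisfies the Gibbs inequality: D_KL(P||Q) ≥ 0 for all distributions P, Q.

D_KL(P||Q) = Σ p(x) log(p(x)/q(x))
Each term is p(x) × log_10(p(x)/p(x)) = p(x) × log_10(1) = 0, so the sum is 0.
D_KL(P||Q) = 0.0000 dits

When P = Q, the KL divergence is exactly 0, as there is no 'divergence' between identical distributions.

This non-negativity is a fundamental property: relative entropy cannot be negative because it measures how different Q is from P.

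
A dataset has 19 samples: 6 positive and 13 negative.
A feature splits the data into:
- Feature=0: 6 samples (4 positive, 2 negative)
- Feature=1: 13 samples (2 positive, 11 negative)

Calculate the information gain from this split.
0.1860 bits

Information Gain = H(Y) - H(Y|Feature)

Before split:
P(positive) = 6/19 = 0.3158
H(Y) = 0.8997 bits

After split:
Feature=0: H = 0.9183 bits (weight = 6/19)
Feature=1: H = 0.6194 bits (weight = 13/19)
H(Y|Feature) = (6/19)×0.9183 + (13/19)×0.6194 = 0.7138 bits

Information Gain = 0.8997 - 0.7138 = 0.1860 bits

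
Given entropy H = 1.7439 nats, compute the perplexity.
5.7196

Perplexity is e^H (or exp(H) for natural log).

H = 1.7439 nats
Perplexity = e^1.7439 = 5.7196

Interpretation: The model's uncertainty is equivalent to choosing uniformly among 5.7 options.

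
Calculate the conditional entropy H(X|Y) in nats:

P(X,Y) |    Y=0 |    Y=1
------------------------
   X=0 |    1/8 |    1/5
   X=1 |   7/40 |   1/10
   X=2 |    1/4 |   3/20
1.0601 nats

Using the chain rule: H(X|Y) = H(X,Y) - H(Y)

First, compute H(X,Y) = 1.7482 nats

Marginal P(Y) = (11/20, 9/20)
H(Y) = 0.6881 nats

H(X|Y) = H(X,Y) - H(Y) = 1.7482 - 0.6881 = 1.0601 nats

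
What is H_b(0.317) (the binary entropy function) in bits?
0.9011 bits

The binary entropy function is:
H(p) = -p log(p) - (1-p) log(1-p)

H(0.317) = -0.317 × log_2(0.317) - 0.683 × log_2(0.683)
H(0.317) = 0.9011 bits

Note: Binary entropy is maximized at p=0.5 (H=1 bit) and minimized at p=0 or p=1 (H=0).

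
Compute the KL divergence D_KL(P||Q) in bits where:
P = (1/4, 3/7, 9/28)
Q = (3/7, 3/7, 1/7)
0.1816 bits

KL divergence: D_KL(P||Q) = Σ p(x) log(p(x)/q(x))

Computing term by term:
  x=0: 1/4 × log_2[(1/4)/(3/7)] = 1/4 × -0.7776 = -0.1944
  x=1: 3/7 × log_2[(3/7)/(3/7)] = 3/7 × 0.0000 = 0.0000
  x=2: 9/28 × log_2[(9/28)/(1/7)] = 9/28 × 1.1699 = 0.3760

D_KL(P||Q) = 0.1816 bits

Note: KL divergence is always non-negative and equals 0 iff P = Q.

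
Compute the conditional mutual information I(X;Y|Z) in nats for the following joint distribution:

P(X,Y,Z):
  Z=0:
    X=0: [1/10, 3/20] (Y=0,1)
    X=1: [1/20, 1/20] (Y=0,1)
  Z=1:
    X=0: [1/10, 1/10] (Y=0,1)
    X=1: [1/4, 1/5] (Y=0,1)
0.0023 nats

Conditional mutual information: I(X;Y|Z) = H(X|Z) + H(Y|Z) - H(X,Y|Z)

H(Z) = 0.6474
H(X,Z) = 1.2580 → H(X|Z) = 0.6106
H(Y,Z) = 1.3351 → H(Y|Z) = 0.6876
H(X,Y,Z) = 1.9434 → H(X,Y|Z) = 1.2959

I(X;Y|Z) = 0.6106 + 0.6876 - 1.2959 = 0.0023 nats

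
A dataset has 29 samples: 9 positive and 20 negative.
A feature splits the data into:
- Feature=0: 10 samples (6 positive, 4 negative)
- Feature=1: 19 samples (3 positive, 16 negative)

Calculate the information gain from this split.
0.1465 bits

Information Gain = H(Y) - H(Y|Feature)

Before split:
P(positive) = 9/29 = 0.3103
H(Y) = 0.8936 bits

After split:
Feature=0: H = 0.9710 bits (weight = 10/29)
Feature=1: H = 0.6292 bits (weight = 19/29)
H(Y|Feature) = (10/29)×0.9710 + (19/29)×0.6292 = 0.7471 bits

Information Gain = 0.8936 - 0.7471 = 0.1465 bits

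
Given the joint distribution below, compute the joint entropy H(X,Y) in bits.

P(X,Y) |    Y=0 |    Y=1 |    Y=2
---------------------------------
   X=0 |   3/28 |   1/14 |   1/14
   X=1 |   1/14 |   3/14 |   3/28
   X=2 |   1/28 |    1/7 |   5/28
2.9992 bits

Joint entropy is H(X,Y) = -Σ_{x,y} p(x,y) log p(x,y).

Summing over all non-zero entries:
H(X,Y) = -[3/28·log_2(3/28) + 1/14·log_2(1/14) + 1/14·log_2(1/14) + 1/14·log_2(1/14) + 3/14·log_2(3/14) + 3/28·log_2(3/28) + 1/28·log_2(1/28) + 1/7·log_2(1/7) + 5/28·log_2(5/28)]
H(X,Y) = 2.9992 bits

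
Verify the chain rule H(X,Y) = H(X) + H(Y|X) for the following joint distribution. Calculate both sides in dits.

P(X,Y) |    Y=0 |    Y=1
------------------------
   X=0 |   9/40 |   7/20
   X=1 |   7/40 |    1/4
H(X,Y) = 0.5883, H(X) = 0.2961, H(Y|X) = 0.2922 (all in dits)

Chain rule: H(X,Y) = H(X) + H(Y|X)

Left side — joint entropy directly:
H(X,Y) = -Σ p(x,y) log p(x,y) = 0.5883 dits

Right side — compute H(Y|X) from the conditional distributions:
P(X) = (23/40, 17/40), so H(X) = 0.2961 dits
H(Y|X) = Σ_x P(X=x) · H(Y|X=x):
  P(Y|X=0) = (9/23, 14/23), H(Y|X=0) = 0.2907, weight P(X=0) = 23/40
  P(Y|X=1) = (7/17, 10/17), H(Y|X=1) = 0.2942, weight P(X=1) = 17/40
H(Y|X) = 0.2922 dits

H(X) + H(Y|X) = 0.2961 + 0.2922 = 0.5883 dits

Both sides equal 0.5883 dits. ✓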